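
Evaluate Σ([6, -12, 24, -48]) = -30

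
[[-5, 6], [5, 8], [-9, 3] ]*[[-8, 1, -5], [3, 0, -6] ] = [[58, -5, -11], [-16, 5, -73], [81, -9, 27]]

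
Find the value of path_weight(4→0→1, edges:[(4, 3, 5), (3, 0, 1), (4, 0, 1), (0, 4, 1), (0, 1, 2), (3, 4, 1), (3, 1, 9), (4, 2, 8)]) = w(4→0)=1 + w(0→1)=2
= 3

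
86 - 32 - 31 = 23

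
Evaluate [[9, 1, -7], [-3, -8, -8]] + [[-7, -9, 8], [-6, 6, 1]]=[[2, -8, 1], [-9, -2, -7]]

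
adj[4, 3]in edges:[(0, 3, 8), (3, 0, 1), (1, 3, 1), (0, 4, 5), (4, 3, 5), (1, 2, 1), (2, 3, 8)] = 5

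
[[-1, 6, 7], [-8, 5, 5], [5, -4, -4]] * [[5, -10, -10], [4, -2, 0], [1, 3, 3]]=[[26, 19, 31], [-15, 85, 95], [5, -54, -62]]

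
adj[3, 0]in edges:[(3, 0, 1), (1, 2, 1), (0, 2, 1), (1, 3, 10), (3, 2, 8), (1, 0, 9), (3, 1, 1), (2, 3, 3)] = 1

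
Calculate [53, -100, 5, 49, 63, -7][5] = -7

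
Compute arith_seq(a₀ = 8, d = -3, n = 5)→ [8, 5, 2, -1, -4]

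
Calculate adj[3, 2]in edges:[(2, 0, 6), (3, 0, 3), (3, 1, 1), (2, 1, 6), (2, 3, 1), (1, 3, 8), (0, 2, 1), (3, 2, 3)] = 3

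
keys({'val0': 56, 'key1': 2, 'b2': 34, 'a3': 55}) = ['val0', 'key1', 'b2', 'a3']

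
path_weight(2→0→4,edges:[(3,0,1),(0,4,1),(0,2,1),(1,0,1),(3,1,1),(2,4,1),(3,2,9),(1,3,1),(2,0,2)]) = w(2→0)=2 + w(0→4)=1
= 3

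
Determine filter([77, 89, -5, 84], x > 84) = keep x where x > 84: 77✗, 89✓, -5✗, 84✗
= [89]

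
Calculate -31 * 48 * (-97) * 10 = 1443360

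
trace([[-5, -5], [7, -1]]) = diagonal: (-5) + (-1)
= -6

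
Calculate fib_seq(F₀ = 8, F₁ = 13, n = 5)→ F_2 = F_1 + F_0 = 21
F_3 = F_2 + F_1 = 34
F_4 = F_3 + F_2 = 55
= [8, 13, 21, 34, 55]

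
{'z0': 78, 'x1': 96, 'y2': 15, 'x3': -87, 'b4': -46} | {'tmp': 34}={'z0': 78, 'x1': 96, 'y2': 15, 'x3': -87, 'b4': -46, 'tmp': 34}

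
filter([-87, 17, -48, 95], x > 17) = [95]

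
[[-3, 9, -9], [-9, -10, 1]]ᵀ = [[-3, -9], [9, -10], [-9, 1]]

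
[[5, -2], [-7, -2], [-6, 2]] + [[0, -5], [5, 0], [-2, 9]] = [[5, -7], [-2, -2], [-8, 11]]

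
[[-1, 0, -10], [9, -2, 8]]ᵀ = [[-1, 9], [0, -2], [-10, 8]]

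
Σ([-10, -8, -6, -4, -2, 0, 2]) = -28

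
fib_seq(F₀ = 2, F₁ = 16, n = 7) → F_2 = F_1 + F_0 = 18
F_3 = F_2 + F_1 = 34
F_4 = F_3 + F_2 = 52
...
= [2, 16, 18, 34, 52, 86, 138]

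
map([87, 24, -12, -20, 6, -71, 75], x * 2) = [174, 48, -24, -40, 12, -142, 150]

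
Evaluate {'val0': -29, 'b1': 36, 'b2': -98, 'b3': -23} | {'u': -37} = {'val0': -29, 'b1': 36, 'b2': -98, 'b3': -23, 'u': -37}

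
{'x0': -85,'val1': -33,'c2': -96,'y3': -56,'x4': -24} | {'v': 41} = {'x0': -85, 'val1': -33, 'c2': -96, 'y3': -56, 'x4': -24, 'v': 41}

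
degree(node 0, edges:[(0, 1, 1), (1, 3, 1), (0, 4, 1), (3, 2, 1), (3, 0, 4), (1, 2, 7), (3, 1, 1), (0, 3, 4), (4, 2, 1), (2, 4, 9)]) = 4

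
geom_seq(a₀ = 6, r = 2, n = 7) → a_0 = 6*2^0 = 6
a_1 = 6*2^1 = 12
a_2 = 6*2^2 = 24
...
= [6, 12, 24, 48, 96, 192, 384]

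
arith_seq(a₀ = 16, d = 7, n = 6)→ [16, 23, 30, 37, 44, 51]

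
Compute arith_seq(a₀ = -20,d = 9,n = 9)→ [-20, -11, -2, 7, 16, 25, 34, 43, 52]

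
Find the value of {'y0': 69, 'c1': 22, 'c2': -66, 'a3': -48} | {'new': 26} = {'y0': 69, 'c1': 22, 'c2': -66, 'a3': -48, 'new': 26}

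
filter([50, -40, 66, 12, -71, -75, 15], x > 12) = [50, 66, 15]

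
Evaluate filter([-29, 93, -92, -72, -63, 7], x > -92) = [-29, 93, -72, -63, 7]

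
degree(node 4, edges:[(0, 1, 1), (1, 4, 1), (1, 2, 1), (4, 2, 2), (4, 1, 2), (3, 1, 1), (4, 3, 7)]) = incident: (1,4), (4,2), (4,1), (4,3)
= 4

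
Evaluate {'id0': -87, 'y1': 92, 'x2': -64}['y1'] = 92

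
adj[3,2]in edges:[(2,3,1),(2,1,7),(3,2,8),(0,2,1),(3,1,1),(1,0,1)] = 8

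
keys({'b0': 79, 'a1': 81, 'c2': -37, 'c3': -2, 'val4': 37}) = ['b0', 'a1', 'c2', 'c3', 'val4']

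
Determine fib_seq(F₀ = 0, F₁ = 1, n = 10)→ [0, 1, 1, 2, 3, 5, 8, 13, 21, 34]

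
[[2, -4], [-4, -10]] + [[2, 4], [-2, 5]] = [[4, 0], [-6, -5]]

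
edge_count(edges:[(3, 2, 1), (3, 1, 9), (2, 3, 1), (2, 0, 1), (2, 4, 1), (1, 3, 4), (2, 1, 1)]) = 7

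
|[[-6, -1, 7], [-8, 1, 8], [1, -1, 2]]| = -35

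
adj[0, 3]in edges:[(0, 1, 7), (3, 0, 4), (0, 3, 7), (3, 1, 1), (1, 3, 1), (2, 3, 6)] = 7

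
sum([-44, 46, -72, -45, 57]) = -58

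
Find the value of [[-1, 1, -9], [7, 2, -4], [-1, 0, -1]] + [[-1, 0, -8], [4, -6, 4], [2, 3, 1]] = [[-2, 1, -17], [11, -4, 0], [1, 3, 0]]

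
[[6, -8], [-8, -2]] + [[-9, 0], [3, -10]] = [[-3, -8], [-5, -12]]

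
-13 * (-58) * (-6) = -4524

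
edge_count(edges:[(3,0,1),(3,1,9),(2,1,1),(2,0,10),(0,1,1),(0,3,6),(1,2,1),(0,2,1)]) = 8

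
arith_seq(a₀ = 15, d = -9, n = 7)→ a_0 = 15 + 0*-9 = 15
a_1 = 15 + 1*-9 = 6
a_2 = 15 + 2*-9 = -3
...
= [15, 6, -3, -12, -21, -30, -39]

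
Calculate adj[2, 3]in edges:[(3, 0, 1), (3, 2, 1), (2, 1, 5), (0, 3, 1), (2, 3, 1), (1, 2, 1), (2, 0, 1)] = 1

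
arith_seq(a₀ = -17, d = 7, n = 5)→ [-17, -10, -3, 4, 11]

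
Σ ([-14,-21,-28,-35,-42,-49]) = -189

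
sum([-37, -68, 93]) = (-37) + (-68) + 93
= -12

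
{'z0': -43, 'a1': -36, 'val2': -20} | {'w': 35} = {'z0': -43, 'a1': -36, 'val2': -20, 'w': 35}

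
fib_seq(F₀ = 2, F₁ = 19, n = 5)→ [2, 19, 21, 40, 61]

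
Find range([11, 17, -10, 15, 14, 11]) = 27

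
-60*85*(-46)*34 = 7976400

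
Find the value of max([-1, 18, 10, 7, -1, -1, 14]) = 18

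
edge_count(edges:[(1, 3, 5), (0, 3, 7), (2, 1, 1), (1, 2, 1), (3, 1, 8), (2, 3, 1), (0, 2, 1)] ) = 7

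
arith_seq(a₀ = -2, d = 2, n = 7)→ [-2, 0, 2, 4, 6, 8, 10]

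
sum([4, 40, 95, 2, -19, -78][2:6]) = 0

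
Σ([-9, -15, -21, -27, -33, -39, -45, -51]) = -240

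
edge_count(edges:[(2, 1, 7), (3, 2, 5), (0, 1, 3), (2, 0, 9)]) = 4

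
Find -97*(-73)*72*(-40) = -20393280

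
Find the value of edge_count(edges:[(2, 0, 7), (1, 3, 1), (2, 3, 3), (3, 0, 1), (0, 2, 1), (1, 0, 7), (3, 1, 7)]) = 7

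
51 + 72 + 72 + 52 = 247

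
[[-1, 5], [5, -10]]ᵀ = [[-1, 5], [5, -10]]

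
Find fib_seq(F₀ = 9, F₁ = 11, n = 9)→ F_2 = F_1 + F_0 = 20
F_3 = F_2 + F_1 = 31
F_4 = F_3 + F_2 = 51
...
= [9, 11, 20, 31, 51, 82, 133, 215, 348]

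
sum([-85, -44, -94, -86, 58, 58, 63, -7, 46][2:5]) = -122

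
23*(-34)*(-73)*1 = 57086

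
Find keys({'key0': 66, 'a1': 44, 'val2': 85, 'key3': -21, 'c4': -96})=['key0', 'a1', 'val2', 'key3', 'c4']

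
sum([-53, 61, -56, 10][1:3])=5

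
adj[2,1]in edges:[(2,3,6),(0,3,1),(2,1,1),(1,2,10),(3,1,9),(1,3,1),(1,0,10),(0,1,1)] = 1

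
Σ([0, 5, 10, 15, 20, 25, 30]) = 0 + 5 + 10 + 15 + 20 + 25 + 30
= 105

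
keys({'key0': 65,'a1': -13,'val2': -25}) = ['key0', 'a1', 'val2']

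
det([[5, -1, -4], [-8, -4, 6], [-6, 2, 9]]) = -116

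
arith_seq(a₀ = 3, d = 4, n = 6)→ a_0 = 3 + 0*4 = 3
a_1 = 3 + 1*4 = 7
a_2 = 3 + 2*4 = 11
...
= [3, 7, 11, 15, 19, 23]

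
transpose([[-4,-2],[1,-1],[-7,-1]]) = [[-4, 1, -7], [-2, -1, -1]]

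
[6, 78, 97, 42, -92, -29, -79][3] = 42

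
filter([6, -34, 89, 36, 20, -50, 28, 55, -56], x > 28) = keep x where x > 28: 6✗, -34✗, 89✓, 36✓, 20✗, -50✗, 28✗, 55✓, -56✗
= [89, 36, 55]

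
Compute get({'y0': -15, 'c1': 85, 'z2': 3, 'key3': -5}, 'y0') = -15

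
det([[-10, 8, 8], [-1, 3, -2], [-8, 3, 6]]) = (1)*(-10)*det([[3, -2], [3, 6]]) + (-1)*(8)*det([[-1, -2], [-8, 6]]) + (1)*(8)*det([[-1, 3], [-8, 3]])
= -240 + 176 + 168
= 104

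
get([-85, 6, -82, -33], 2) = -82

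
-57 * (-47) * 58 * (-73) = -11342886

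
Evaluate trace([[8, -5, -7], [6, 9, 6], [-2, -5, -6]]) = diagonal: 8 + 9 + (-6)
= 11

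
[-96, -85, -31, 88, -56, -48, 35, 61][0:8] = [-96, -85, -31, 88, -56, -48, 35, 61]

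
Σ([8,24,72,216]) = 8 + 24 + 72 + 216
= 320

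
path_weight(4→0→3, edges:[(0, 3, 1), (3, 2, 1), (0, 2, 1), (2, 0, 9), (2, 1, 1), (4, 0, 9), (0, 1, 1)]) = 10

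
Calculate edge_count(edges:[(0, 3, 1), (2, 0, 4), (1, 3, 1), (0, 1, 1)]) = 4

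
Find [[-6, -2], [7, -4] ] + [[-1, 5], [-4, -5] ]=[[-7, 3], [3, -9]]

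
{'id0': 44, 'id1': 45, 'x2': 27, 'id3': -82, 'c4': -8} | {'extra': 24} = {'id0': 44, 'id1': 45, 'x2': 27, 'id3': -82, 'c4': -8, 'extra': 24}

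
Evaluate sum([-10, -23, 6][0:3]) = slice → [-10, -23, 6]
(-10) + (-23) + 6
= -27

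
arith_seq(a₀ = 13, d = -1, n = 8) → a_0 = 13 + 0*-1 = 13
a_1 = 13 + 1*-1 = 12
a_2 = 13 + 2*-1 = 11
...
= [13, 12, 11, 10, 9, 8, 7, 6]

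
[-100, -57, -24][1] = -57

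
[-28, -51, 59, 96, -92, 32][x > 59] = [96]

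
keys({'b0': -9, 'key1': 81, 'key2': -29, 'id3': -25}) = ['b0', 'key1', 'key2', 'id3']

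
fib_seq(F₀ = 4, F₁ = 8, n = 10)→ F_2 = F_1 + F_0 = 12
F_3 = F_2 + F_1 = 20
F_4 = F_3 + F_2 = 32
...
= [4, 8, 12, 20, 32, 52, 84, 136, 220, 356]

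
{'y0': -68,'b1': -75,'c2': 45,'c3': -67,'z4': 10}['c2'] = 45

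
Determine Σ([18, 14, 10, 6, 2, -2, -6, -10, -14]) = 18 + 14 + 10 + 6 + 2 + (-2) + (-6) + (-10) + (-14)
= 18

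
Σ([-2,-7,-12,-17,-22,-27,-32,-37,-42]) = (-2) + (-7) + (-12) + (-17) + (-22) + (-27) + (-32) + (-37) + (-42)
= -198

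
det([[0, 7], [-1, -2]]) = 7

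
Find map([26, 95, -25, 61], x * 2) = [52, 190, -50, 122]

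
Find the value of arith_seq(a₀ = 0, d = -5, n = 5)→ a_0 = 0 + 0*-5 = 0
a_1 = 0 + 1*-5 = -5
a_2 = 0 + 2*-5 = -10
...
= [0, -5, -10, -15, -20]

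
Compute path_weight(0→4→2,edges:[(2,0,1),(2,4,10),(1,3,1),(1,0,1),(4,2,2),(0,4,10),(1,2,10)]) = 12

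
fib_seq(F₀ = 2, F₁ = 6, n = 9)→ [2, 6, 8, 14, 22, 36, 58, 94, 152]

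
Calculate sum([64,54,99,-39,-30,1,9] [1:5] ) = slice → [54, 99, -39, -30]
54 + 99 + (-39) + (-30)
= 84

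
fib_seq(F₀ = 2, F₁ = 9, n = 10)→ F_2 = F_1 + F_0 = 11
F_3 = F_2 + F_1 = 20
F_4 = F_3 + F_2 = 31
...
= [2, 9, 11, 20, 31, 51, 82, 133, 215, 348]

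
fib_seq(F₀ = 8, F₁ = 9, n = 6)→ [8, 9, 17, 26, 43, 69]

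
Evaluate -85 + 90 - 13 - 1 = -9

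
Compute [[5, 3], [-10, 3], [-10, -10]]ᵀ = [[5, -10, -10], [3, 3, -10]]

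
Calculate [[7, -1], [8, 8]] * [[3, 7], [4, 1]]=[[17, 48], [56, 64]]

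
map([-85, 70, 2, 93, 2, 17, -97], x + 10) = -85+10=-75, 70+10=80, 2+10=12, 93+10=103, 2+10=12, 17+10=27, -97+10=-87
= [-75, 80, 12, 103, 12, 27, -87]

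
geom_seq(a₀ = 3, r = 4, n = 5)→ [3, 12, 48, 192, 768]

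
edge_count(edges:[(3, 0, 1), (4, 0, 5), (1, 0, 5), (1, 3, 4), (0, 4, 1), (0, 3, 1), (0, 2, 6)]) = 7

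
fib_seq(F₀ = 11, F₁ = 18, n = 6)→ [11, 18, 29, 47, 76, 123]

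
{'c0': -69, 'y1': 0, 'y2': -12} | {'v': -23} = {'c0': -69, 'y1': 0, 'y2': -12, 'v': -23}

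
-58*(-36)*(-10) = -20880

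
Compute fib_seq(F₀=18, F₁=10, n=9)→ F_2 = F_1 + F_0 = 28
F_3 = F_2 + F_1 = 38
F_4 = F_3 + F_2 = 66
...
= [18, 10, 28, 38, 66, 104, 170, 274, 444]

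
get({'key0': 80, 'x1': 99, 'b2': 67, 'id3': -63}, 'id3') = -63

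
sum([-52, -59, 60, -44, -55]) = -150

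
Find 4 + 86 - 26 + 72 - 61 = 75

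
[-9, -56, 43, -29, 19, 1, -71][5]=1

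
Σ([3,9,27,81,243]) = 363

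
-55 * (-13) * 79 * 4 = 225940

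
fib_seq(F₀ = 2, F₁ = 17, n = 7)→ [2, 17, 19, 36, 55, 91, 146]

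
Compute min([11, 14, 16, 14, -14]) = -14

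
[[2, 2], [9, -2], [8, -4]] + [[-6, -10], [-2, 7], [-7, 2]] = [[-4, -8], [7, 5], [1, -2]]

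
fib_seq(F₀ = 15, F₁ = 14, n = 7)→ [15, 14, 29, 43, 72, 115, 187]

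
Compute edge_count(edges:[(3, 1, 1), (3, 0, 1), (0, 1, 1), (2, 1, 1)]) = 4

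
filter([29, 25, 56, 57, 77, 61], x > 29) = [56, 57, 77, 61]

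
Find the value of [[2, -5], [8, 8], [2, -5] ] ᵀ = [[2, 8, 2], [-5, 8, -5]]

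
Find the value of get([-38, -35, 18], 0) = -38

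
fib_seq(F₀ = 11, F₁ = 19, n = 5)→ [11, 19, 30, 49, 79]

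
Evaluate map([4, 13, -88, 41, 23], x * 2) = 4*2=8, 13*2=26, -88*2=-176, 41*2=82, 23*2=46
= [8, 26, -176, 82, 46]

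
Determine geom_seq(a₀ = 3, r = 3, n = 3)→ a_0 = 3*3^0 = 3
a_1 = 3*3^1 = 9
a_2 = 3*3^2 = 27
= [3, 9, 27]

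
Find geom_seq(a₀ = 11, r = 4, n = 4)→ a_0 = 11*4^0 = 11
a_1 = 11*4^1 = 44
a_2 = 11*4^2 = 176
...
= [11, 44, 176, 704]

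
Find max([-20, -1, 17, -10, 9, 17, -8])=17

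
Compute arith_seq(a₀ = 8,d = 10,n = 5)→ [8, 18, 28, 38, 48]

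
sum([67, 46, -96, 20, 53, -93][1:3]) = slice → [46, -96]
46 + (-96)
= -50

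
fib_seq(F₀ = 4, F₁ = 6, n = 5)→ [4, 6, 10, 16, 26]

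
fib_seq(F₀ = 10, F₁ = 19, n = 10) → F_2 = F_1 + F_0 = 29
F_3 = F_2 + F_1 = 48
F_4 = F_3 + F_2 = 77
...
= [10, 19, 29, 48, 77, 125, 202, 327, 529, 856]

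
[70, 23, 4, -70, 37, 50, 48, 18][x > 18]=keep x where x > 18: 70✓, 23✓, 4✗, -70✗, 37✓, 50✓, 48✓, 18✗
= [70, 23, 37, 50, 48]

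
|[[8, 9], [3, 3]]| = -3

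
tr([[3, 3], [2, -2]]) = diagonal: 3 + (-2)
= 1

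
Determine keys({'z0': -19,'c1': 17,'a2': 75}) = ['z0', 'c1', 'a2']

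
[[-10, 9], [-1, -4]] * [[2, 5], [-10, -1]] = C[0][0] = (-10)*(2) + (9)*(-10) = -110
C[0][1] = (-10)*(5) + (9)*(-1) = -59
C[1][0] = (-1)*(2) + (-4)*(-10) = 38
C[1][1] = (-1)*(5) + (-4)*(-1) = -1
= [[-110, -59], [38, -1]]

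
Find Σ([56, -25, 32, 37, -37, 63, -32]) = 94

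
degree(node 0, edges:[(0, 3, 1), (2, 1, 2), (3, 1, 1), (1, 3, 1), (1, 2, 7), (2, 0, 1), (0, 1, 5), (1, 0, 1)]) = 4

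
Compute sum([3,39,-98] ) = 3 + 39 + (-98)
= -56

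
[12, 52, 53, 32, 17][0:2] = [12, 52]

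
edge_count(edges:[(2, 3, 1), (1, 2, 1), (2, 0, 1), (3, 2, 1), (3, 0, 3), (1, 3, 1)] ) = 6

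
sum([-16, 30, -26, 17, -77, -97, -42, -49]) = -260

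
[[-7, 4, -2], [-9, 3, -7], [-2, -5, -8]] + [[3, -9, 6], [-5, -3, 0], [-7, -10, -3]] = [[-4, -5, 4], [-14, 0, -7], [-9, -15, -11]]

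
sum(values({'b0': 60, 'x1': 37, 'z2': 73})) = 170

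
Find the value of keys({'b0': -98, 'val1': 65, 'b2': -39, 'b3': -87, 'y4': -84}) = ['b0', 'val1', 'b2', 'b3', 'y4']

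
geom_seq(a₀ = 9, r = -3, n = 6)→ a_0 = 9*(-3)^0 = 9
a_1 = 9*(-3)^1 = -27
a_2 = 9*(-3)^2 = 81
...
= [9, -27, 81, -243, 729, -2187]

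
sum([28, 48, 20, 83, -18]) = 28 + 48 + 20 + 83 + (-18)
= 161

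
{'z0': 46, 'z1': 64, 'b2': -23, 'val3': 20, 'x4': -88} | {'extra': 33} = {'z0': 46, 'z1': 64, 'b2': -23, 'val3': 20, 'x4': -88, 'extra': 33}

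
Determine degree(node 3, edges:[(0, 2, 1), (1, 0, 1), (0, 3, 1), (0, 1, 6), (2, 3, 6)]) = 2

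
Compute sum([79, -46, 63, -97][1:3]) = 17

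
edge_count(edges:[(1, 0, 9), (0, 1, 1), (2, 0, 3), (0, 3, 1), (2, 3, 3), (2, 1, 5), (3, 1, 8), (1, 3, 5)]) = 8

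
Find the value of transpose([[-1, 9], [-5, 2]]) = [[-1, -5], [9, 2]]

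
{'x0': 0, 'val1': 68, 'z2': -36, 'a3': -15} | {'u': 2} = {'x0': 0, 'val1': 68, 'z2': -36, 'a3': -15, 'u': 2}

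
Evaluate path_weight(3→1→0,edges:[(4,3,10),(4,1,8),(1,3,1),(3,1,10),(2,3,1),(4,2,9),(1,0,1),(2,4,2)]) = w(3→1)=10 + w(1→0)=1
= 11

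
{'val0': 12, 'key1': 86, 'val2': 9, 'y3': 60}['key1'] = 86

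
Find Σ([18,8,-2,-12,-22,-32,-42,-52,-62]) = 18 + 8 + (-2) + (-12) + (-22) + (-32) + (-42) + (-52) + (-62)
= -198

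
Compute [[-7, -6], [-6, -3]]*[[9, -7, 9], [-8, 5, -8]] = C[0][0] = (-7)*(9) + (-6)*(-8) = -15
C[0][1] = (-7)*(-7) + (-6)*(5) = 19
C[0][2] = (-7)*(9) + (-6)*(-8) = -15
C[1][0] = (-6)*(9) + (-3)*(-8) = -30
C[1][1] = (-6)*(-7) + (-3)*(5) = 27
C[1][2] = (-6)*(9) + (-3)*(-8) = -30
= [[-15, 19, -15], [-30, 27, -30]]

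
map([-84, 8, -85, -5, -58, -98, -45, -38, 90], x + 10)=-84+10=-74, 8+10=18, -85+10=-75, -5+10=5, -58+10=-48, -98+10=-88, -45+10=-35, -38+10=-28, 90+10=100
= [-74, 18, -75, 5, -48, -88, -35, -28, 100]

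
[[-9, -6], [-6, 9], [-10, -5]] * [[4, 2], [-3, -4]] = C[0][0] = (-9)*(4) + (-6)*(-3) = -18
C[0][1] = (-9)*(2) + (-6)*(-4) = 6
C[1][0] = (-6)*(4) + (9)*(-3) = -51
C[1][1] = (-6)*(2) + (9)*(-4) = -48
C[2][0] = (-10)*(4) + (-5)*(-3) = -25
C[2][1] = (-10)*(2) + (-5)*(-4) = 0
= [[-18, 6], [-51, -48], [-25, 0]]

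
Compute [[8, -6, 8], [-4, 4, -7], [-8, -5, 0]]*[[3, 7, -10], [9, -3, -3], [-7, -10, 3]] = C[0][0] = (8)*(3) + (-6)*(9) + (8)*(-7) = -86
C[0][1] = (8)*(7) + (-6)*(-3) + (8)*(-10) = -6
C[0][2] = (8)*(-10) + (-6)*(-3) + (8)*(3) = -38
C[1][0] = (-4)*(3) + (4)*(9) + (-7)*(-7) = 73
C[1][1] = (-4)*(7) + (4)*(-3) + (-7)*(-10) = 30
C[1][2] = (-4)*(-10) + (4)*(-3) + (-7)*(3) = 7
... (3 more cells)
= [[-86, -6, -38], [73, 30, 7], [-69, -41, 95]]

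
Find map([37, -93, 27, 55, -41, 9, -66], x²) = [1369, 8649, 729, 3025, 1681, 81, 4356]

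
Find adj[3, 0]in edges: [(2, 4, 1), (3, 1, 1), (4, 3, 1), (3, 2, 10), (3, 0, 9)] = 9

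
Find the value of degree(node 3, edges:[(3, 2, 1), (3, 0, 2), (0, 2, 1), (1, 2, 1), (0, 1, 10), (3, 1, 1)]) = incident: (3,2), (3,0), (3,1)
= 3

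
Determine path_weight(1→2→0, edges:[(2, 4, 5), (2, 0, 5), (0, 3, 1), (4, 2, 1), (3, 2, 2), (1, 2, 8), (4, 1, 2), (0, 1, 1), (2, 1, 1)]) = w(1→2)=8 + w(2→0)=5
= 13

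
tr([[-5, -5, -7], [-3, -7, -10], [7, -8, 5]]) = diagonal: (-5) + (-7) + 5
= -7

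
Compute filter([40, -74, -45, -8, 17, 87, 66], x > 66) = keep x where x > 66: 40✗, -74✗, -45✗, -8✗, 17✗, 87✓, 66✗
= [87]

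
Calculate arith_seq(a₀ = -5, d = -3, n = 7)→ [-5, -8, -11, -14, -17, -20, -23]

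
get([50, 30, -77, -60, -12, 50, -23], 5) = 50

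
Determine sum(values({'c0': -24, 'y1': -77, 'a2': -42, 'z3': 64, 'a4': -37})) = (-24) + (-77) + (-42) + 64 + (-37)
= -116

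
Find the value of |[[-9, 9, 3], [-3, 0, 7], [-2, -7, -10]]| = (1)*(-9)*det([[0, 7], [-7, -10]]) + (-1)*(9)*det([[-3, 7], [-2, -10]]) + (1)*(3)*det([[-3, 0], [-2, -7]])
= -441 + -396 + 63
= -774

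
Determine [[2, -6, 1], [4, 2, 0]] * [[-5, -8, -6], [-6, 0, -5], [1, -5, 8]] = [[27, -21, 26], [-32, -32, -34]]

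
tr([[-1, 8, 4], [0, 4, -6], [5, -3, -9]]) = diagonal: (-1) + 4 + (-9)
= -6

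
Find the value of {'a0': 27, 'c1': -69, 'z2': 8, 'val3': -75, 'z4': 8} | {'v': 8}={'a0': 27, 'c1': -69, 'z2': 8, 'val3': -75, 'z4': 8, 'v': 8}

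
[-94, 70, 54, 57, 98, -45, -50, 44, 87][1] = 70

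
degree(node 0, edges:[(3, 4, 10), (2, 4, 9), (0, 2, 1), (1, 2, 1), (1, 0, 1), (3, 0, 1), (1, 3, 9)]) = incident: (0,2), (1,0), (3,0)
= 3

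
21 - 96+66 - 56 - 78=-143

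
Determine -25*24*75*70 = -3150000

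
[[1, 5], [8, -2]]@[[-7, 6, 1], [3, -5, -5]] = [[8, -19, -24], [-62, 58, 18]]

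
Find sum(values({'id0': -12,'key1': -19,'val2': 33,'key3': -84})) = (-12) + (-19) + 33 + (-84)
= -82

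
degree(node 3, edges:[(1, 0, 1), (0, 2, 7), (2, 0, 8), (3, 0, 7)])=incident: (3,0)
= 1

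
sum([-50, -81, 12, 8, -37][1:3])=slice → [-81, 12]
(-81) + 12
= -69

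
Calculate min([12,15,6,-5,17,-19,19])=-19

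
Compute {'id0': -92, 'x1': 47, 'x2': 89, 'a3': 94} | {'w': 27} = {'id0': -92, 'x1': 47, 'x2': 89, 'a3': 94, 'w': 27}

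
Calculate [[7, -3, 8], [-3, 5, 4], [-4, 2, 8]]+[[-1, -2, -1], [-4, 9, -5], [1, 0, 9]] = [[6, -5, 7], [-7, 14, -1], [-3, 2, 17]]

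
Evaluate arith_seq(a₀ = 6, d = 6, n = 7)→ [6, 12, 18, 24, 30, 36, 42]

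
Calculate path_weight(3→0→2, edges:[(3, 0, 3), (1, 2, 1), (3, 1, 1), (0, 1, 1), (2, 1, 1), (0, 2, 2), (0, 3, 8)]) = w(3→0)=3 + w(0→2)=2
= 5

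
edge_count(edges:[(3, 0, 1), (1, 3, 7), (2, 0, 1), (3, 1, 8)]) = 4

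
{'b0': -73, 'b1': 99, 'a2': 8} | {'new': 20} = {'b0': -73, 'b1': 99, 'a2': 8, 'new': 20}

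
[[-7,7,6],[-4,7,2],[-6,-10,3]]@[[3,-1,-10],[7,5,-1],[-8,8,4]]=C[0][0] = (-7)*(3) + (7)*(7) + (6)*(-8) = -20
C[0][1] = (-7)*(-1) + (7)*(5) + (6)*(8) = 90
C[0][2] = (-7)*(-10) + (7)*(-1) + (6)*(4) = 87
C[1][0] = (-4)*(3) + (7)*(7) + (2)*(-8) = 21
C[1][1] = (-4)*(-1) + (7)*(5) + (2)*(8) = 55
C[1][2] = (-4)*(-10) + (7)*(-1) + (2)*(4) = 41
... (3 more cells)
= [[-20, 90, 87], [21, 55, 41], [-112, -20, 82]]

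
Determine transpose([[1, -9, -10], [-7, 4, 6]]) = [[1, -7], [-9, 4], [-10, 6]]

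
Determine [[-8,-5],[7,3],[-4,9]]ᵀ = [[-8, 7, -4], [-5, 3, 9]]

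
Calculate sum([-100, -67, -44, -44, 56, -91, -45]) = -335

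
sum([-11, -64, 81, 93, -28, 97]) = 168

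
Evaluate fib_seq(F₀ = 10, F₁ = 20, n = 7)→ F_2 = F_1 + F_0 = 30
F_3 = F_2 + F_1 = 50
F_4 = F_3 + F_2 = 80
...
= [10, 20, 30, 50, 80, 130, 210]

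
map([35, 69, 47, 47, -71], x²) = [1225, 4761, 2209, 2209, 5041]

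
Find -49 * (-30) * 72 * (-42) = -4445280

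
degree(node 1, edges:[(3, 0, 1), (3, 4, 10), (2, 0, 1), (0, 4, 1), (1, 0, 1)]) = 1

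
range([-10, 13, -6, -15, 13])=28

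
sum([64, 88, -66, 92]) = 178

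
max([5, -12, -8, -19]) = 5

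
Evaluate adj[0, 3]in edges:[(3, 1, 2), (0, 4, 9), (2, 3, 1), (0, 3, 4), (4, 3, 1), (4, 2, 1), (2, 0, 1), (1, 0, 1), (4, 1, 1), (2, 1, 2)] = 4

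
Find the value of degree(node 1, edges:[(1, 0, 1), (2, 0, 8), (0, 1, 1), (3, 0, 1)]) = incident: (1,0), (0,1)
= 2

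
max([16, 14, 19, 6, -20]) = 19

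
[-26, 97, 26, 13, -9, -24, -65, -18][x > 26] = [97]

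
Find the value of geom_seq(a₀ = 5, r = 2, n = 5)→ [5, 10, 20, 40, 80]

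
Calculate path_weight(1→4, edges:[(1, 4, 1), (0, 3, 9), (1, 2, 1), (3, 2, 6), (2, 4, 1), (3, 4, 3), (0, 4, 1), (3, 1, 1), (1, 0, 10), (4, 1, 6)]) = w(1→4)=1
= 1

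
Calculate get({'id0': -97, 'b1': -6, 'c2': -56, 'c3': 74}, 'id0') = -97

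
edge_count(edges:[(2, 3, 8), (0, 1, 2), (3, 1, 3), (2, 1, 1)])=4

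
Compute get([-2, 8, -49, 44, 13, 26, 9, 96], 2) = -49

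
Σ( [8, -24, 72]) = 8 + -24 + 72
= 56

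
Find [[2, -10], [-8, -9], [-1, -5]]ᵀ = [[2, -8, -1], [-10, -9, -5]]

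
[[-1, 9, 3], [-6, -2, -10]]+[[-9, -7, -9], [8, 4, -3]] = [[-10, 2, -6], [2, 2, -13]]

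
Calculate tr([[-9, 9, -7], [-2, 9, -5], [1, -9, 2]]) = diagonal: (-9) + 9 + 2
= 2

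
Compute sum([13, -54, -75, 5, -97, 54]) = 13 + (-54) + (-75) + 5 + (-97) + 54
= -154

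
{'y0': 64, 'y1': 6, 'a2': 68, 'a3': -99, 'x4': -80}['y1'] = 6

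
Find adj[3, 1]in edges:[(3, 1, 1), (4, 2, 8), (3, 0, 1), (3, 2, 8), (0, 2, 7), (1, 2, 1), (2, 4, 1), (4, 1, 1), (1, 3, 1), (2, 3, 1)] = 1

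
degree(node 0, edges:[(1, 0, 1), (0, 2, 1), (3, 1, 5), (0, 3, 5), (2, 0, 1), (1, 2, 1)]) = 4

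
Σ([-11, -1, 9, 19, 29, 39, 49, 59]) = 192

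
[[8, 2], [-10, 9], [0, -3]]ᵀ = [[8, -10, 0], [2, 9, -3]]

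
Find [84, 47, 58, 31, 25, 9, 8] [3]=31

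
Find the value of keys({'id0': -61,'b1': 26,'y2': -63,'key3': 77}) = ['id0', 'b1', 'y2', 'key3']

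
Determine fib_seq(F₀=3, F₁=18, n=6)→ F_2 = F_1 + F_0 = 21
F_3 = F_2 + F_1 = 39
F_4 = F_3 + F_2 = 60
...
= [3, 18, 21, 39, 60, 99]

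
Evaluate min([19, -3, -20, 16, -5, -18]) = -20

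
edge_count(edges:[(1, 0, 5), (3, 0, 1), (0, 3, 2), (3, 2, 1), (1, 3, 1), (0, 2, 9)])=6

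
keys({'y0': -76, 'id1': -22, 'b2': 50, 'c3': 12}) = ['y0', 'id1', 'b2', 'c3']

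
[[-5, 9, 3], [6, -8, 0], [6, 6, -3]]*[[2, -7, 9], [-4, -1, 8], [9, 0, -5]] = C[0][0] = (-5)*(2) + (9)*(-4) + (3)*(9) = -19
C[0][1] = (-5)*(-7) + (9)*(-1) + (3)*(0) = 26
C[0][2] = (-5)*(9) + (9)*(8) + (3)*(-5) = 12
C[1][0] = (6)*(2) + (-8)*(-4) + (0)*(9) = 44
C[1][1] = (6)*(-7) + (-8)*(-1) + (0)*(0) = -34
C[1][2] = (6)*(9) + (-8)*(8) + (0)*(-5) = -10
... (3 more cells)
= [[-19, 26, 12], [44, -34, -10], [-39, -48, 117]]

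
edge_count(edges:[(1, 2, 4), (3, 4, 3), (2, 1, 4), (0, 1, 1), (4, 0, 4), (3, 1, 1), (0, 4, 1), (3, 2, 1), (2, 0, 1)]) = 9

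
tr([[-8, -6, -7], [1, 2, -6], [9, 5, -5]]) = diagonal: (-8) + 2 + (-5)
= -11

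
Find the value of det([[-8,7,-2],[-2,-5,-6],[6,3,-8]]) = (1)*(-8)*det([[-5, -6], [3, -8]]) + (-1)*(7)*det([[-2, -6], [6, -8]]) + (1)*(-2)*det([[-2, -5], [6, 3]])
= -464 + -364 + -48
= -876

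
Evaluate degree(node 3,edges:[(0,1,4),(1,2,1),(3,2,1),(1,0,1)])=incident: (3,2)
= 1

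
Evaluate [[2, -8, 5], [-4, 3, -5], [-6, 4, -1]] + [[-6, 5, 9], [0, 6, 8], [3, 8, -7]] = [[-4, -3, 14], [-4, 9, 3], [-3, 12, -8]]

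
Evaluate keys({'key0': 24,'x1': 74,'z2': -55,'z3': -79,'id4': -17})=['key0', 'x1', 'z2', 'z3', 'id4']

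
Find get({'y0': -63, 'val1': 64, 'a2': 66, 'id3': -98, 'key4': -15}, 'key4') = -15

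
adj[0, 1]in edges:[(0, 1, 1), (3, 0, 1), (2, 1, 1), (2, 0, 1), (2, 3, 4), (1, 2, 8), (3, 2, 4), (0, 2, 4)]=1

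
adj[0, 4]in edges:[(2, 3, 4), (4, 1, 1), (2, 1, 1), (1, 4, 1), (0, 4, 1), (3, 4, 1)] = 1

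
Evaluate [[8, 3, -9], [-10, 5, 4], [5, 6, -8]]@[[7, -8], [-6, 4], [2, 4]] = [[20, -88], [-92, 116], [-17, -48]]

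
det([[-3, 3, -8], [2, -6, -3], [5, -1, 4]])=(1)*(-3)*det([[-6, -3], [-1, 4]]) + (-1)*(3)*det([[2, -3], [5, 4]]) + (1)*(-8)*det([[2, -6], [5, -1]])
= 81 + -69 + -224
= -212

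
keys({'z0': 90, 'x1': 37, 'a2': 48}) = ['z0', 'x1', 'a2']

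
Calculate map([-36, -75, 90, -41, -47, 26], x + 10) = -36+10=-26, -75+10=-65, 90+10=100, -41+10=-31, -47+10=-37, 26+10=36
= [-26, -65, 100, -31, -37, 36]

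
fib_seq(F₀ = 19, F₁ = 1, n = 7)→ [19, 1, 20, 21, 41, 62, 103]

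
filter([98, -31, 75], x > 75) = [98]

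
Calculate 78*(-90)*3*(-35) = 737100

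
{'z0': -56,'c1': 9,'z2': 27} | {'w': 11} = {'z0': -56, 'c1': 9, 'z2': 27, 'w': 11}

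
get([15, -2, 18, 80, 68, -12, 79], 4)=68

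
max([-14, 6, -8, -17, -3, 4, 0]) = 6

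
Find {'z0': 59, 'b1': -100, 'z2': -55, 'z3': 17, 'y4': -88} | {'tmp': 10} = {'z0': 59, 'b1': -100, 'z2': -55, 'z3': 17, 'y4': -88, 'tmp': 10}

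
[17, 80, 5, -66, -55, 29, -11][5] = 29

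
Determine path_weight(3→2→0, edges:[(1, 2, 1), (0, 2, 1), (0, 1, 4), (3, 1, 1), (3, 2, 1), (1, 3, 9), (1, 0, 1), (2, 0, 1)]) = 2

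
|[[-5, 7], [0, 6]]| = (-5)*(6) - (7)*(0)
= -30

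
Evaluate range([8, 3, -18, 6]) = 26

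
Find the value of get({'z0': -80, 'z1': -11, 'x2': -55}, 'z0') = -80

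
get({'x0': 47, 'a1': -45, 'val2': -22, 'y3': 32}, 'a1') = -45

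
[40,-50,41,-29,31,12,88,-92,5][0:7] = [40, -50, 41, -29, 31, 12, 88]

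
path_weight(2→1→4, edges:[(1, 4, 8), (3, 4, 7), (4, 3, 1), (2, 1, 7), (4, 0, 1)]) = w(2→1)=7 + w(1→4)=8
= 15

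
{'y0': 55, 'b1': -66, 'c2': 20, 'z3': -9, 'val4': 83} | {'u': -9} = {'y0': 55, 'b1': -66, 'c2': 20, 'z3': -9, 'val4': 83, 'u': -9}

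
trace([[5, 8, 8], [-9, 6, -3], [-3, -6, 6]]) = diagonal: 5 + 6 + 6
= 17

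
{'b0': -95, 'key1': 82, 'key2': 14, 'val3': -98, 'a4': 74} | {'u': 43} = {'b0': -95, 'key1': 82, 'key2': 14, 'val3': -98, 'a4': 74, 'u': 43}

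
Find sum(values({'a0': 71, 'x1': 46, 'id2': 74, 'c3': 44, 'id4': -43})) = 192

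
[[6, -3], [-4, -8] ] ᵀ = [[6, -4], [-3, -8]]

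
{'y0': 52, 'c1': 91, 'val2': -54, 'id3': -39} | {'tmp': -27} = {'y0': 52, 'c1': 91, 'val2': -54, 'id3': -39, 'tmp': -27}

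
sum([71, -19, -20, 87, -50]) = 69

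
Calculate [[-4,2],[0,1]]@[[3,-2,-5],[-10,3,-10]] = C[0][0] = (-4)*(3) + (2)*(-10) = -32
C[0][1] = (-4)*(-2) + (2)*(3) = 14
C[0][2] = (-4)*(-5) + (2)*(-10) = 0
C[1][0] = (0)*(3) + (1)*(-10) = -10
C[1][1] = (0)*(-2) + (1)*(3) = 3
C[1][2] = (0)*(-5) + (1)*(-10) = -10
= [[-32, 14, 0], [-10, 3, -10]]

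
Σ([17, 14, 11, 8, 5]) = 17 + 14 + 11 + 8 + 5
= 55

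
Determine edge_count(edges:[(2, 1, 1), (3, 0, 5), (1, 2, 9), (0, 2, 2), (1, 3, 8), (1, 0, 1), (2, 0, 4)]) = 7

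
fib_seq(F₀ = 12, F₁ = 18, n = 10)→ [12, 18, 30, 48, 78, 126, 204, 330, 534, 864]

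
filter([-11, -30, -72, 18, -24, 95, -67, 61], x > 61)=keep x where x > 61: -11✗, -30✗, -72✗, 18✗, -24✗, 95✓, -67✗, 61✗
= [95]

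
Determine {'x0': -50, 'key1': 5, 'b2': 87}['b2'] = 87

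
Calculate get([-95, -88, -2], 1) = -88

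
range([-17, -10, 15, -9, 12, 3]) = 32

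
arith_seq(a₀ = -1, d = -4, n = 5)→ [-1, -5, -9, -13, -17]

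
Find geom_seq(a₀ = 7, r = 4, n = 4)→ a_0 = 7*4^0 = 7
a_1 = 7*4^1 = 28
a_2 = 7*4^2 = 112
...
= [7, 28, 112, 448]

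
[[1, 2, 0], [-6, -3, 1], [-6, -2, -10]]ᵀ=[[1, -6, -6], [2, -3, -2], [0, 1, -10]]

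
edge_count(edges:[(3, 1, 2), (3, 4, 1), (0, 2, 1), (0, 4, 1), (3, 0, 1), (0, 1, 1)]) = 6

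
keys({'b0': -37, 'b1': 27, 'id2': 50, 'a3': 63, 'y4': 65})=['b0', 'b1', 'id2', 'a3', 'y4']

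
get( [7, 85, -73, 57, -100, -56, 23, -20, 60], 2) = -73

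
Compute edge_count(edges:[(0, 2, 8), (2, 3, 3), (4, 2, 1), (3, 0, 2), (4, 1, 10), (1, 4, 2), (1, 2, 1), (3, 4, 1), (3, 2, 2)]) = 9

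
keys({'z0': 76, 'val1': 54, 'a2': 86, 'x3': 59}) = ['z0', 'val1', 'a2', 'x3']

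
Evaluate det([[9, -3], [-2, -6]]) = (9)*(-6) - (-3)*(-2)
= -60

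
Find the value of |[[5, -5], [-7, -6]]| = -65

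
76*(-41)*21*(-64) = 4187904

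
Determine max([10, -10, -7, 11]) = 11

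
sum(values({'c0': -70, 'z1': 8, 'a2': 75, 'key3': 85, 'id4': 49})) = 147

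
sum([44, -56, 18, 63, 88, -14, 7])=44 + (-56) + 18 + 63 + 88 + (-14) + 7
= 150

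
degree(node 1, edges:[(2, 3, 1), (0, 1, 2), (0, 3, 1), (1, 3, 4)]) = incident: (0,1), (1,3)
= 2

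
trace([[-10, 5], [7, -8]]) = diagonal: (-10) + (-8)
= -18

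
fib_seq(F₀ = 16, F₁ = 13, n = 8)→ [16, 13, 29, 42, 71, 113, 184, 297]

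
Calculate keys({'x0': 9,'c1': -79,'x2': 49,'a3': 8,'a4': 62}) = ['x0', 'c1', 'x2', 'a3', 'a4']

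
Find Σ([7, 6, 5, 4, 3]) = 7 + 6 + 5 + 4 + 3
= 25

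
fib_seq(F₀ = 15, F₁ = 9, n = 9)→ [15, 9, 24, 33, 57, 90, 147, 237, 384]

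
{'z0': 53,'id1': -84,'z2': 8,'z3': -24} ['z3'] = -24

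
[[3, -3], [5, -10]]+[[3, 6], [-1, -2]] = [[6, 3], [4, -12]]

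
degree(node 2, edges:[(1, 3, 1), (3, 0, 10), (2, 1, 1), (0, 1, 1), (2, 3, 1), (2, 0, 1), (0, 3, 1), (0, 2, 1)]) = incident: (2,1), (2,3), (2,0), (0,2)
= 4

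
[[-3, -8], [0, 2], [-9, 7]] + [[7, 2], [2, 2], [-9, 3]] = [[4, -6], [2, 4], [-18, 10]]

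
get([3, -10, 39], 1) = -10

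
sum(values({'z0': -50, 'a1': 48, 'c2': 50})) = (-50) + 48 + 50
= 48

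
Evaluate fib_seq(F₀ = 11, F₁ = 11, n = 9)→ [11, 11, 22, 33, 55, 88, 143, 231, 374]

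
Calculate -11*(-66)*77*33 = 1844766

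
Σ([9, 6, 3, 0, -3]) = 15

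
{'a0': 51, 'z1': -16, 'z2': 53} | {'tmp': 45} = {'a0': 51, 'z1': -16, 'z2': 53, 'tmp': 45}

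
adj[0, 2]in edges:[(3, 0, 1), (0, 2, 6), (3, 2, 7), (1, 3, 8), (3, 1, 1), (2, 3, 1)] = 6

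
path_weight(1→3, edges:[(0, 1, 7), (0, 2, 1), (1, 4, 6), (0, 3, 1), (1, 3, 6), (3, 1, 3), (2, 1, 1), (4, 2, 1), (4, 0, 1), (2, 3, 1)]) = w(1→3)=6
= 6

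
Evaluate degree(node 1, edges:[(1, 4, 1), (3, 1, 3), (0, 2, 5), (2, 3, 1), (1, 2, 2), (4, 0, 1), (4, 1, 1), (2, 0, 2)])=4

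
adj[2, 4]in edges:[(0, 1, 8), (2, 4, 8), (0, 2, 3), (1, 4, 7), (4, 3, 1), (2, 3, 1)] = 8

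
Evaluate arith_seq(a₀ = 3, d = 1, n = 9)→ a_0 = 3 + 0*1 = 3
a_1 = 3 + 1*1 = 4
a_2 = 3 + 2*1 = 5
...
= [3, 4, 5, 6, 7, 8, 9, 10, 11]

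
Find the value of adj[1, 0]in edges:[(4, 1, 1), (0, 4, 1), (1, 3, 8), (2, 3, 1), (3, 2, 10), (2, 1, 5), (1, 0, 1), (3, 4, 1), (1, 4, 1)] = 1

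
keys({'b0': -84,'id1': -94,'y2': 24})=['b0', 'id1', 'y2']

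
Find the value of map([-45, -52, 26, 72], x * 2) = -45*2=-90, -52*2=-104, 26*2=52, 72*2=144
= [-90, -104, 52, 144]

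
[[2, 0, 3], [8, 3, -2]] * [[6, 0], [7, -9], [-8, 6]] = [[-12, 18], [85, -39]]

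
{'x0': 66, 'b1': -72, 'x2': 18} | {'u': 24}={'x0': 66, 'b1': -72, 'x2': 18, 'u': 24}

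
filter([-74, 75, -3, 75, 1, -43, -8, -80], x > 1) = [75, 75]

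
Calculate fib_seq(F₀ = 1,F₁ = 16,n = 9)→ [1, 16, 17, 33, 50, 83, 133, 216, 349]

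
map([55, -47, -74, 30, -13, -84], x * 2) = [110, -94, -148, 60, -26, -168]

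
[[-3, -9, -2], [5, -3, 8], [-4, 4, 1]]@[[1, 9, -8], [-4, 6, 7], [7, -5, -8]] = C[0][0] = (-3)*(1) + (-9)*(-4) + (-2)*(7) = 19
C[0][1] = (-3)*(9) + (-9)*(6) + (-2)*(-5) = -71
C[0][2] = (-3)*(-8) + (-9)*(7) + (-2)*(-8) = -23
C[1][0] = (5)*(1) + (-3)*(-4) + (8)*(7) = 73
C[1][1] = (5)*(9) + (-3)*(6) + (8)*(-5) = -13
C[1][2] = (5)*(-8) + (-3)*(7) + (8)*(-8) = -125
... (3 more cells)
= [[19, -71, -23], [73, -13, -125], [-13, -17, 52]]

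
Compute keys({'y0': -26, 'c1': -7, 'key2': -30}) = ['y0', 'c1', 'key2']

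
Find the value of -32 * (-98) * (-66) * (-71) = 14695296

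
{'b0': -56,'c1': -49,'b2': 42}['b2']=42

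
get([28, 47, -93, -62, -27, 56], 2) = -93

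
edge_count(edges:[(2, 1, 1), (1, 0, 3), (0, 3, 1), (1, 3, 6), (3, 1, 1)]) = 5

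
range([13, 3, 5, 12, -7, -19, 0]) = 32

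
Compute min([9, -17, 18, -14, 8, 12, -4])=-17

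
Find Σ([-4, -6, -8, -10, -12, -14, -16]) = (-4) + (-6) + (-8) + (-10) + (-12) + (-14) + (-16)
= -70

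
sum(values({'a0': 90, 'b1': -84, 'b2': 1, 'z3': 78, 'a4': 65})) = 90 + (-84) + 1 + 78 + 65
= 150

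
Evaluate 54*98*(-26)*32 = -4402944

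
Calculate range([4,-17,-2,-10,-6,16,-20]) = 36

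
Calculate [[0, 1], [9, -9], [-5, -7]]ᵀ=[[0, 9, -5], [1, -9, -7]]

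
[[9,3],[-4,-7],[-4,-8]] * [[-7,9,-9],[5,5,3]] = [[-48, 96, -72], [-7, -71, 15], [-12, -76, 12]]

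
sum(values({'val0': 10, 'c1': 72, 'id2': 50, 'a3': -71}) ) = 61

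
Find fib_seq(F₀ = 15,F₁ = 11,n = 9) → [15, 11, 26, 37, 63, 100, 163, 263, 426]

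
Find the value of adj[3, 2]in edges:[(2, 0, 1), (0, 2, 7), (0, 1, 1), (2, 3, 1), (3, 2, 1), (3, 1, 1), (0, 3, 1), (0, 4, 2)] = 1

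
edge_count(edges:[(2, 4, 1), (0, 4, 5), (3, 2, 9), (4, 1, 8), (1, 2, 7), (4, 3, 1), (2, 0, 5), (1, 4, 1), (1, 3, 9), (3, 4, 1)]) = 10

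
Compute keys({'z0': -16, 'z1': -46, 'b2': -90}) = ['z0', 'z1', 'b2']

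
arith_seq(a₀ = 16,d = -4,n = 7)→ a_0 = 16 + 0*-4 = 16
a_1 = 16 + 1*-4 = 12
a_2 = 16 + 2*-4 = 8
...
= [16, 12, 8, 4, 0, -4, -8]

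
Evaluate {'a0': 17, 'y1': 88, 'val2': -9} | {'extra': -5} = {'a0': 17, 'y1': 88, 'val2': -9, 'extra': -5}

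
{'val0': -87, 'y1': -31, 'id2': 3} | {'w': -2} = {'val0': -87, 'y1': -31, 'id2': 3, 'w': -2}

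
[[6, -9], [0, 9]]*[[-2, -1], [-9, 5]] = C[0][0] = (6)*(-2) + (-9)*(-9) = 69
C[0][1] = (6)*(-1) + (-9)*(5) = -51
C[1][0] = (0)*(-2) + (9)*(-9) = -81
C[1][1] = (0)*(-1) + (9)*(5) = 45
= [[69, -51], [-81, 45]]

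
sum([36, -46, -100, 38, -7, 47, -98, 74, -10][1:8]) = -92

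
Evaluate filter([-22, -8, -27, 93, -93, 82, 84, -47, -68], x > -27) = keep x where x > -27: -22✓, -8✓, -27✗, 93✓, -93✗, 82✓, 84✓, -47✗, -68✗
= [-22, -8, 93, 82, 84]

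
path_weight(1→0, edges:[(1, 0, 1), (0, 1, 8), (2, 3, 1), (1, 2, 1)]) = w(1→0)=1
= 1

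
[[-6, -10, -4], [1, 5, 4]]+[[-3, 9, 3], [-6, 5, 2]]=[[-9, -1, -1], [-5, 10, 6]]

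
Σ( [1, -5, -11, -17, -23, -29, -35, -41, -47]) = -207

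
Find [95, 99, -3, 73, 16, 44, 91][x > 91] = keep x where x > 91: 95✓, 99✓, -3✗, 73✗, 16✗, 44✗, 91✗
= [95, 99]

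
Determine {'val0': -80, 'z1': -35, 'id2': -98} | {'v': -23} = {'val0': -80, 'z1': -35, 'id2': -98, 'v': -23}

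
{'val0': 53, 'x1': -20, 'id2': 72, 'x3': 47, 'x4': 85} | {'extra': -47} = {'val0': 53, 'x1': -20, 'id2': 72, 'x3': 47, 'x4': 85, 'extra': -47}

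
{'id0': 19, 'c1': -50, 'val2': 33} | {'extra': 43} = {'id0': 19, 'c1': -50, 'val2': 33, 'extra': 43}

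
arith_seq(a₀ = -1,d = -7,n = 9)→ [-1, -8, -15, -22, -29, -36, -43, -50, -57]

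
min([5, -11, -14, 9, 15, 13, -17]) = -17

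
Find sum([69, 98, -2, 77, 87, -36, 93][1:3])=96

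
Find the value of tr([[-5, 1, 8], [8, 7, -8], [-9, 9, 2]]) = diagonal: (-5) + 7 + 2
= 4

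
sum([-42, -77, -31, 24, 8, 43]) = (-42) + (-77) + (-31) + 24 + 8 + 43
= -75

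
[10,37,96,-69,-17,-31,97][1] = 37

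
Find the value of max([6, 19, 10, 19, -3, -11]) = 19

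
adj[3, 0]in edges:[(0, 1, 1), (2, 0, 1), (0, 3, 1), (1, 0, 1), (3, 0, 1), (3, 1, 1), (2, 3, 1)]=1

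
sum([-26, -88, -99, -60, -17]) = (-26) + (-88) + (-99) + (-60) + (-17)
= -290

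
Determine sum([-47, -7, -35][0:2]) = slice → [-47, -7]
(-47) + (-7)
= -54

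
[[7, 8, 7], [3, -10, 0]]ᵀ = [[7, 3], [8, -10], [7, 0]]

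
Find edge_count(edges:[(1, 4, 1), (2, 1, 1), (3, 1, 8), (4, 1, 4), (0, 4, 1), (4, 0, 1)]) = 6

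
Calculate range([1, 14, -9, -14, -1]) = 28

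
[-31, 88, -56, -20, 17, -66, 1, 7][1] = 88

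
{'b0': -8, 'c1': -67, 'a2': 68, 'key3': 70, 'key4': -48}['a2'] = 68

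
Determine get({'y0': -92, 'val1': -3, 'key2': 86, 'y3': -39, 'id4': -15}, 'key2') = 86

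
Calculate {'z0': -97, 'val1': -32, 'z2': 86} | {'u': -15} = {'z0': -97, 'val1': -32, 'z2': 86, 'u': -15}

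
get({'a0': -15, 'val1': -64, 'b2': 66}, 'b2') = 66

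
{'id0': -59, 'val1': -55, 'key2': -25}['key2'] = -25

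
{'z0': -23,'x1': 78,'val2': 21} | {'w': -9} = {'z0': -23, 'x1': 78, 'val2': 21, 'w': -9}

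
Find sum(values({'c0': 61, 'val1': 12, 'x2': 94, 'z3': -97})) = 61 + 12 + 94 + (-97)
= 70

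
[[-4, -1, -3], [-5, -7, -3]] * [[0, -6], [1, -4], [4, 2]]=[[-13, 22], [-19, 52]]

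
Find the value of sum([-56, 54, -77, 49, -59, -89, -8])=(-56) + 54 + (-77) + 49 + (-59) + (-89) + (-8)
= -186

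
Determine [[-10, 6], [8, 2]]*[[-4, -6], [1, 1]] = C[0][0] = (-10)*(-4) + (6)*(1) = 46
C[0][1] = (-10)*(-6) + (6)*(1) = 66
C[1][0] = (8)*(-4) + (2)*(1) = -30
C[1][1] = (8)*(-6) + (2)*(1) = -46
= [[46, 66], [-30, -46]]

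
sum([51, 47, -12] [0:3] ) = slice → [51, 47, -12]
51 + 47 + (-12)
= 86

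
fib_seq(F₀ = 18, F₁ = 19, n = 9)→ F_2 = F_1 + F_0 = 37
F_3 = F_2 + F_1 = 56
F_4 = F_3 + F_2 = 93
...
= [18, 19, 37, 56, 93, 149, 242, 391, 633]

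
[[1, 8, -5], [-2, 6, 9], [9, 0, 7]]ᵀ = [[1, -2, 9], [8, 6, 0], [-5, 9, 7]]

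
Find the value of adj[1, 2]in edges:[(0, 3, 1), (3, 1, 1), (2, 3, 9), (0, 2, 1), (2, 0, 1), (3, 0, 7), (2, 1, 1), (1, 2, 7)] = 7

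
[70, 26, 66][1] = 26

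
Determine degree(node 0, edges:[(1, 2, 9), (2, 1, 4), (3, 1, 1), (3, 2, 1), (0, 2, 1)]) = 1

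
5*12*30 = 1800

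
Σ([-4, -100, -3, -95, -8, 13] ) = -197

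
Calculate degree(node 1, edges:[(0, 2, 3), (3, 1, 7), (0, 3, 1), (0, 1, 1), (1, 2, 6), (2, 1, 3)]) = incident: (3,1), (0,1), (1,2), (2,1)
= 4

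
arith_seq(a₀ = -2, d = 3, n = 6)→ [-2, 1, 4, 7, 10, 13]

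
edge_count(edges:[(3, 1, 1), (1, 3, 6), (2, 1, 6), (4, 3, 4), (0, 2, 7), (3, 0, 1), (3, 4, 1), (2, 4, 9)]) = 8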